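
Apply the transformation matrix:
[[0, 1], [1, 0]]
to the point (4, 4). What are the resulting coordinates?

Matrix multiplication:
[[0, 1], [1, 0]] × [4, 4]ᵀ
= [(0)(4) + (1)(4), (1)(4) + (0)(4)]ᵀ
= [4, 4]ᵀ
Result: (4, 4)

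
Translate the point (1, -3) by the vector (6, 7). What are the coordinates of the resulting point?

Translation by (6, 7) (homogeneous matrix [[1, 0, 6], [0, 1, 7], [0, 0, 1]]):
x' = 1 + 6 = 7
y' = -3 + 7 = 4
Result: (7, 4)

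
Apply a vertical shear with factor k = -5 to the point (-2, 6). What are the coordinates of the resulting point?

Shear matrix for vertical shear with factor k = -5:
[[1, 0], [-5, 1]]
Result: (-2, 6) → (-2, 16)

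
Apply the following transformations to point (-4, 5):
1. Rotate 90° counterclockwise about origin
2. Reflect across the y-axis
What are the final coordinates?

Step 1: Rotate 90° → (-5, -4)
Step 2: Reflect across y-axis → (5, -4)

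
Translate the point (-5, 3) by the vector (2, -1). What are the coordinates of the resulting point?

Translation by (2, -1) (homogeneous matrix [[1, 0, 2], [0, 1, -1], [0, 0, 1]]):
x' = -5 + 2 = -3
y' = 3 + -1 = 2
Result: (-3, 2)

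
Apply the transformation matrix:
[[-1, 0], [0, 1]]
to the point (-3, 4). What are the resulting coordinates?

Matrix multiplication:
[[-1, 0], [0, 1]] × [-3, 4]ᵀ
= [(-1)(-3) + (0)(4), (0)(-3) + (1)(4)]ᵀ
= [3, 4]ᵀ
Result: (3, 4)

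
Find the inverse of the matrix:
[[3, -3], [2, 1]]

For [[a,b],[c,d]], inverse = (1/det)·[[d,-b],[-c,a]]
det = (3)(1) - (-3)(2) = 3 - -6 = 9
Inverse = (1/9)·[[1, 3], [-2, 3]]
= [[1/9, 1/3], [-2/9, 1/3]]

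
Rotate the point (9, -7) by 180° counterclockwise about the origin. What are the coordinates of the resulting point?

Rotation matrix for 180°: [[cos 180°, -sin 180°], [sin 180°, cos 180°]] = [[-1, 0], [0, -1]]
[[-1, 0], [0, -1]] × [9, -7]ᵀ = [-9, 7]ᵀ
Result: (-9, 7)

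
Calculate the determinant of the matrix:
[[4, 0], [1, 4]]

For a 2×2 matrix [[a, b], [c, d]], det = ad - bc
det = (4)(4) - (0)(1) = 16 - 0 = 16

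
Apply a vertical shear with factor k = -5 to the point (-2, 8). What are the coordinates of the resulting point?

Shear matrix for vertical shear with factor k = -5:
[[1, 0], [-5, 1]]
Result: (-2, 8) → (-2, 18)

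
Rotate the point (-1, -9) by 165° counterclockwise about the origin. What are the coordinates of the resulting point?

Rotation matrix for 165°: [[cos 165°, -sin 165°], [sin 165°, cos 165°]] ≈ [[-0.965926, -0.258819], [0.258819, -0.965926]]
[[-0.965926, -0.258819], [0.258819, -0.965926]] × [-1, -9]ᵀ ≈ [3.2953, 8.4345]ᵀ
Result: (3.2953, 8.4345)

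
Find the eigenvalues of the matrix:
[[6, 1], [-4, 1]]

Characteristic equation: det(A - λI) = 0
λ² - (trace)λ + (det) = 0
trace = 6 + 1 = 7, det = (6)(1) - (1)(-4) = 10
λ² - (7)λ + (10) = 0
λ = (7 ± √((7)² - 4·(10))) / 2 = (7 ± √9) / 2
Solving: λ = 2, 5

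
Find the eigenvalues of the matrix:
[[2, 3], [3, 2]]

Characteristic equation: det(A - λI) = 0
λ² - (trace)λ + (det) = 0
trace = 2 + 2 = 4, det = (2)(2) - (3)(3) = -5
λ² - (4)λ + (-5) = 0
λ = (4 ± √((4)² - 4·(-5))) / 2 = (4 ± √36) / 2
Solving: λ = -1, 5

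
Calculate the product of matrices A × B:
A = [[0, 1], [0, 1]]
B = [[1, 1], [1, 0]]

Matrix multiplication:
C[0][0] = 0×1 + 1×1 = 1
C[0][1] = 0×1 + 1×0 = 0
C[1][0] = 0×1 + 1×1 = 1
C[1][1] = 0×1 + 1×0 = 0
Result: [[1, 0], [1, 0]]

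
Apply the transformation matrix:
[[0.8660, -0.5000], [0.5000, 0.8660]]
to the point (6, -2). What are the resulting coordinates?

Matrix multiplication:
[[0.8660, -0.5000], [0.5000, 0.8660]] × [6, -2]ᵀ
= [(0.8660)(6) + (-0.5000)(-2), (0.5000)(6) + (0.8660)(-2)]ᵀ
= [6.1960, 1.2680]ᵀ
Result: (6.1960, 1.2680)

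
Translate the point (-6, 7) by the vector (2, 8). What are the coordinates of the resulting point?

Translation by (2, 8) (homogeneous matrix [[1, 0, 2], [0, 1, 8], [0, 0, 1]]):
x' = -6 + 2 = -4
y' = 7 + 8 = 15
Result: (-4, 15)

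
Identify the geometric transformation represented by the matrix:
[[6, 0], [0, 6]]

This matrix represents: uniform scaling by factor 6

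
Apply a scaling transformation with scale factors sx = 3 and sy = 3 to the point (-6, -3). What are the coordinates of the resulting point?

Scaling matrix:
[[3, 0], [0, 3]]
Result: (-6 × 3, -3 × 3) = (-18, -9)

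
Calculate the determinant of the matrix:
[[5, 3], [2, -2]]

For a 2×2 matrix [[a, b], [c, d]], det = ad - bc
det = (5)(-2) - (3)(2) = -10 - 6 = -16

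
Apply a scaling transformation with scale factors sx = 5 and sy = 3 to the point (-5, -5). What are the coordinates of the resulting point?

Scaling matrix:
[[5, 0], [0, 3]]
Result: (-5 × 5, -5 × 3) = (-25, -15)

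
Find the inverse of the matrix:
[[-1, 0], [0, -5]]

For [[a,b],[c,d]], inverse = (1/det)·[[d,-b],[-c,a]]
det = (-1)(-5) - (0)(0) = 5 - 0 = 5
Inverse = (1/5)·[[-5, 0], [0, -1]]
= [[-1, 0], [0, -1/5]]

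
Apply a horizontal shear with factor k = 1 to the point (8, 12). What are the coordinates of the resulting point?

Shear matrix for horizontal shear with factor k = 1:
[[1, 1], [0, 1]]
Result: (8, 12) → (20, 12)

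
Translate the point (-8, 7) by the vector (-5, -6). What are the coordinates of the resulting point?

Translation by (-5, -6) (homogeneous matrix [[1, 0, -5], [0, 1, -6], [0, 0, 1]]):
x' = -8 + -5 = -13
y' = 7 + -6 = 1
Result: (-13, 1)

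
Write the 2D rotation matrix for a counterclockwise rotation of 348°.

Rotation matrix formula: [[cos θ, -sin θ], [sin θ, cos θ]]
For θ = 348°:
cos(348°) = 0.9781
sin(348°) = -0.2079
Result: [[0.9781, 0.2079], [-0.2079, 0.9781]]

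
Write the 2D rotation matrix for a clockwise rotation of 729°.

Rotation matrix formula: [[cos θ, -sin θ], [sin θ, cos θ]]
A clockwise rotation by 729° is equivalent to a counterclockwise rotation by -729°.
For θ = -729°:
cos(-729°) = 0.9877
sin(-729°) = -0.1564
Result: [[0.9877, 0.1564], [-0.1564, 0.9877]]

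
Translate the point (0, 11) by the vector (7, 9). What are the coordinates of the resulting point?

Translation by (7, 9) (homogeneous matrix [[1, 0, 7], [0, 1, 9], [0, 0, 1]]):
x' = 0 + 7 = 7
y' = 11 + 9 = 20
Result: (7, 20)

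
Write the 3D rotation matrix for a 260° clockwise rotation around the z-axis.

Rotation matrix for clockwise 260° around z-axis:
A clockwise rotation by 260° is a counterclockwise rotation by -260°.
cos(-260°) = -0.1736, sin(-260°) = 0.9848
Result: [[-0.1736, -0.9848, 0], [0.9848, -0.1736, 0], [0, 0, 1]]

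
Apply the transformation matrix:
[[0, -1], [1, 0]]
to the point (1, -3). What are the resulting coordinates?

Matrix multiplication:
[[0, -1], [1, 0]] × [1, -3]ᵀ
= [(0)(1) + (-1)(-3), (1)(1) + (0)(-3)]ᵀ
= [3, 1]ᵀ
Result: (3, 1)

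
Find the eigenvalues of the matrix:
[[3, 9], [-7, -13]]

Characteristic equation: det(A - λI) = 0
λ² - (trace)λ + (det) = 0
trace = 3 + -13 = -10, det = (3)(-13) - (9)(-7) = 24
λ² - (-10)λ + (24) = 0
λ = (-10 ± √((-10)² - 4·(24))) / 2 = (-10 ± √4) / 2
Solving: λ = -6, -4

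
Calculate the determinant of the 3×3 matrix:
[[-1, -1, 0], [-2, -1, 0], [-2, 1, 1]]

Expansion along first row:
det = -1·det([[-1,0],[1,1]]) - -1·det([[-2,0],[-2,1]]) + 0·det([[-2,-1],[-2,1]])
    = -1·(-1·1 - 0·1) - -1·(-2·1 - 0·-2) + 0·(-2·1 - -1·-2)
    = -1·-1 - -1·-2 + 0·-4
    = 1 + -2 + 0 = -1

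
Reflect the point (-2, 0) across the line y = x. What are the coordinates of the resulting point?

Reflection across line y = x: (-2, 0) → (0, -2)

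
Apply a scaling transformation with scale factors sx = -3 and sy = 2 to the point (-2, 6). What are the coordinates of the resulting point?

Scaling matrix:
[[-3, 0], [0, 2]]
Result: (-2 × -3, 6 × 2) = (6, 12)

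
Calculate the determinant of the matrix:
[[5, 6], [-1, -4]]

For a 2×2 matrix [[a, b], [c, d]], det = ad - bc
det = (5)(-4) - (6)(-1) = -20 - -6 = -14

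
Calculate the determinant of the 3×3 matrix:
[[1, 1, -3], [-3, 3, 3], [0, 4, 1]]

Expansion along first row:
det = 1·det([[3,3],[4,1]]) - 1·det([[-3,3],[0,1]]) + -3·det([[-3,3],[0,4]])
    = 1·(3·1 - 3·4) - 1·(-3·1 - 3·0) + -3·(-3·4 - 3·0)
    = 1·-9 - 1·-3 + -3·-12
    = -9 + 3 + 36 = 30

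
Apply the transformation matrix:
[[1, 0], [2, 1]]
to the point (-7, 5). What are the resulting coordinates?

Matrix multiplication:
[[1, 0], [2, 1]] × [-7, 5]ᵀ
= [(1)(-7) + (0)(5), (2)(-7) + (1)(5)]ᵀ
= [-7, -9]ᵀ
Result: (-7, -9)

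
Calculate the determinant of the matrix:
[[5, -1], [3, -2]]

For a 2×2 matrix [[a, b], [c, d]], det = ad - bc
det = (5)(-2) - (-1)(3) = -10 - -3 = -7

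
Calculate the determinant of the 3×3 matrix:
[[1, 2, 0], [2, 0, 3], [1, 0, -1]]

Expansion along first row:
det = 1·det([[0,3],[0,-1]]) - 2·det([[2,3],[1,-1]]) + 0·det([[2,0],[1,0]])
    = 1·(0·-1 - 3·0) - 2·(2·-1 - 3·1) + 0·(2·0 - 0·1)
    = 1·0 - 2·-5 + 0·0
    = 0 + 10 + 0 = 10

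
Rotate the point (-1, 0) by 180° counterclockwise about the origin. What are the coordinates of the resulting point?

Rotation matrix for 180°: [[cos 180°, -sin 180°], [sin 180°, cos 180°]] = [[-1, 0], [0, -1]]
[[-1, 0], [0, -1]] × [-1, 0]ᵀ = [1, 0]ᵀ
Result: (1, 0)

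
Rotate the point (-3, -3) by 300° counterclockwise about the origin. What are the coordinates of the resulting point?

Rotation matrix for 300°: [[cos 300°, -sin 300°], [sin 300°, cos 300°]] ≈ [[0.500000, 0.866025], [-0.866025, 0.500000]]
[[0.500000, 0.866025], [-0.866025, 0.500000]] × [-3, -3]ᵀ ≈ [-4.0981, 1.0981]ᵀ
Result: (-4.0981, 1.0981)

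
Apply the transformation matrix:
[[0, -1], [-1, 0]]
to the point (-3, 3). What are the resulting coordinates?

Matrix multiplication:
[[0, -1], [-1, 0]] × [-3, 3]ᵀ
= [(0)(-3) + (-1)(3), (-1)(-3) + (0)(3)]ᵀ
= [-3, 3]ᵀ
Result: (-3, 3)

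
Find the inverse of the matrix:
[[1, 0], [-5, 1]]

For [[a,b],[c,d]], inverse = (1/det)·[[d,-b],[-c,a]]
det = (1)(1) - (0)(-5) = 1 - 0 = 1
Inverse = [[1, 0], [5, 1]]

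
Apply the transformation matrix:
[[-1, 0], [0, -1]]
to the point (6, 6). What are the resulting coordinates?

Matrix multiplication:
[[-1, 0], [0, -1]] × [6, 6]ᵀ
= [(-1)(6) + (0)(6), (0)(6) + (-1)(6)]ᵀ
= [-6, -6]ᵀ
Result: (-6, -6)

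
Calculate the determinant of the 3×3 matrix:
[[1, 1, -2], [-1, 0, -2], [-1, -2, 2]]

Expansion along first row:
det = 1·det([[0,-2],[-2,2]]) - 1·det([[-1,-2],[-1,2]]) + -2·det([[-1,0],[-1,-2]])
    = 1·(0·2 - -2·-2) - 1·(-1·2 - -2·-1) + -2·(-1·-2 - 0·-1)
    = 1·-4 - 1·-4 + -2·2
    = -4 + 4 + -4 = -4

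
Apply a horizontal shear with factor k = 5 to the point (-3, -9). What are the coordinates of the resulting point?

Shear matrix for horizontal shear with factor k = 5:
[[1, 5], [0, 1]]
Result: (-3, -9) → (-48, -9)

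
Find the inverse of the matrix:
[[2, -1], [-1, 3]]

For [[a,b],[c,d]], inverse = (1/det)·[[d,-b],[-c,a]]
det = (2)(3) - (-1)(-1) = 6 - 1 = 5
Inverse = (1/5)·[[3, 1], [1, 2]]
= [[3/5, 1/5], [1/5, 2/5]]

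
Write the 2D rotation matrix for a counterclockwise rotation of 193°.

Rotation matrix formula: [[cos θ, -sin θ], [sin θ, cos θ]]
For θ = 193°:
cos(193°) = -0.9744
sin(193°) = -0.2250
Result: [[-0.9744, 0.2250], [-0.2250, -0.9744]]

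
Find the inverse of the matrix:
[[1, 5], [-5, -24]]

For [[a,b],[c,d]], inverse = (1/det)·[[d,-b],[-c,a]]
det = (1)(-24) - (5)(-5) = -24 - -25 = 1
Inverse = [[-24, -5], [5, 1]]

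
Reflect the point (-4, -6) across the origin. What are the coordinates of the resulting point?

Reflection across origin: (-4, -6) → (4, 6)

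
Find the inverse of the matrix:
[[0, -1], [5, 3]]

For [[a,b],[c,d]], inverse = (1/det)·[[d,-b],[-c,a]]
det = (0)(3) - (-1)(5) = 0 - -5 = 5
Inverse = (1/5)·[[3, 1], [-5, 0]]
= [[3/5, 1/5], [-1, 0]]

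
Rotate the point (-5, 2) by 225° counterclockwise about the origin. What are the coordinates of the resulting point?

Rotation matrix for 225°: [[cos 225°, -sin 225°], [sin 225°, cos 225°]] ≈ [[-0.707107, 0.707107], [-0.707107, -0.707107]]
[[-0.707107, 0.707107], [-0.707107, -0.707107]] × [-5, 2]ᵀ ≈ [4.9497, 2.1213]ᵀ
Result: (4.9497, 2.1213)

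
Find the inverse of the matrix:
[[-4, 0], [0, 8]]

For [[a,b],[c,d]], inverse = (1/det)·[[d,-b],[-c,a]]
det = (-4)(8) - (0)(0) = -32 - 0 = -32
Inverse = (1/-32)·[[8, 0], [0, -4]]
= [[-1/4, 0], [0, 1/8]]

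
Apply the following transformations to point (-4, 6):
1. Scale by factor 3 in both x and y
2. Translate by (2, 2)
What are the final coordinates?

Step 1: Scale (-4, 6) by 3 → (-12, 18)
Step 2: Translate by (2, 2) → (-10, 20)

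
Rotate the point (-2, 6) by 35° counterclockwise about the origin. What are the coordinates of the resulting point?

Rotation matrix for 35°: [[cos 35°, -sin 35°], [sin 35°, cos 35°]] ≈ [[0.819152, -0.573576], [0.573576, 0.819152]]
[[0.819152, -0.573576], [0.573576, 0.819152]] × [-2, 6]ᵀ ≈ [-5.0798, 3.7678]ᵀ
Result: (-5.0798, 3.7678)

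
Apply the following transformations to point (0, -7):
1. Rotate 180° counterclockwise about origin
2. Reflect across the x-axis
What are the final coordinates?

Step 1: Rotate 180° → (0, 7)
Step 2: Reflect across x-axis → (0, -7)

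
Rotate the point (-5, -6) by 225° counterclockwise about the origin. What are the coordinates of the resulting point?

Rotation matrix for 225°: [[cos 225°, -sin 225°], [sin 225°, cos 225°]] ≈ [[-0.707107, 0.707107], [-0.707107, -0.707107]]
[[-0.707107, 0.707107], [-0.707107, -0.707107]] × [-5, -6]ᵀ ≈ [-0.7071, 7.7782]ᵀ
Result: (-0.7071, 7.7782)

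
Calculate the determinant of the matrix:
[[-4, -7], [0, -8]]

For a 2×2 matrix [[a, b], [c, d]], det = ad - bc
det = (-4)(-8) - (-7)(0) = 32 - 0 = 32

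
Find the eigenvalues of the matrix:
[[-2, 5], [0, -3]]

Characteristic equation: det(A - λI) = 0
λ² - (trace)λ + (det) = 0
trace = -2 + -3 = -5, det = (-2)(-3) - (5)(0) = 6
λ² - (-5)λ + (6) = 0
λ = (-5 ± √((-5)² - 4·(6))) / 2 = (-5 ± √1) / 2
Solving: λ = -3, -2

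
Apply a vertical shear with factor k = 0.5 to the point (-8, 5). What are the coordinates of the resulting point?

Shear matrix for vertical shear with factor k = 0.5:
[[1, 0], [0.50, 1]]
Result: (-8, 5) → (-8, 1)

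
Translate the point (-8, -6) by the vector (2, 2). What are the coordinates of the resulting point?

Translation by (2, 2) (homogeneous matrix [[1, 0, 2], [0, 1, 2], [0, 0, 1]]):
x' = -8 + 2 = -6
y' = -6 + 2 = -4
Result: (-6, -4)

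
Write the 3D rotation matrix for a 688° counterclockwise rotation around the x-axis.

Rotation matrix for counterclockwise 688° around x-axis:
cos(688°) = 0.8480, sin(688°) = -0.5299
Result: [[1, 0, 0], [0, 0.8480, 0.5299], [0, -0.5299, 0.8480]]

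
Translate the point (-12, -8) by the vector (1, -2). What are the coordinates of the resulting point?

Translation by (1, -2) (homogeneous matrix [[1, 0, 1], [0, 1, -2], [0, 0, 1]]):
x' = -12 + 1 = -11
y' = -8 + -2 = -10
Result: (-11, -10)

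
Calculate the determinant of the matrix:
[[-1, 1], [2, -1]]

For a 2×2 matrix [[a, b], [c, d]], det = ad - bc
det = (-1)(-1) - (1)(2) = 1 - 2 = -1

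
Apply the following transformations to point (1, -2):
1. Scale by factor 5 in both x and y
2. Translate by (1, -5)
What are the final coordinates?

Step 1: Scale (1, -2) by 5 → (5, -10)
Step 2: Translate by (1, -5) → (6, -15)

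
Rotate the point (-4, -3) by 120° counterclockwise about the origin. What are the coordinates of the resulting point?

Rotation matrix for 120°: [[cos 120°, -sin 120°], [sin 120°, cos 120°]] ≈ [[-0.500000, -0.866025], [0.866025, -0.500000]]
[[-0.500000, -0.866025], [0.866025, -0.500000]] × [-4, -3]ᵀ ≈ [4.5981, -1.9641]ᵀ
Result: (4.5981, -1.9641)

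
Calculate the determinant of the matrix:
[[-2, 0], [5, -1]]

For a 2×2 matrix [[a, b], [c, d]], det = ad - bc
det = (-2)(-1) - (0)(5) = 2 - 0 = 2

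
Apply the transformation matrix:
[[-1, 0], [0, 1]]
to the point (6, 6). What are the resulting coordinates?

Matrix multiplication:
[[-1, 0], [0, 1]] × [6, 6]ᵀ
= [(-1)(6) + (0)(6), (0)(6) + (1)(6)]ᵀ
= [-6, 6]ᵀ
Result: (-6, 6)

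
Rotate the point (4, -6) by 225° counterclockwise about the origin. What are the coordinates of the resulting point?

Rotation matrix for 225°: [[cos 225°, -sin 225°], [sin 225°, cos 225°]] ≈ [[-0.707107, 0.707107], [-0.707107, -0.707107]]
[[-0.707107, 0.707107], [-0.707107, -0.707107]] × [4, -6]ᵀ ≈ [-7.0711, 1.4142]ᵀ
Result: (-7.0711, 1.4142)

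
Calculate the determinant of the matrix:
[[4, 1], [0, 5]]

For a 2×2 matrix [[a, b], [c, d]], det = ad - bc
det = (4)(5) - (1)(0) = 20 - 0 = 20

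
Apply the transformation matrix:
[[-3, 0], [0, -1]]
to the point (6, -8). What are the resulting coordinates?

Matrix multiplication:
[[-3, 0], [0, -1]] × [6, -8]ᵀ
= [(-3)(6) + (0)(-8), (0)(6) + (-1)(-8)]ᵀ
= [-18, 8]ᵀ
Result: (-18, 8)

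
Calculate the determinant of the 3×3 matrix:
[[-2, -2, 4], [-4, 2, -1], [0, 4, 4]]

Expansion along first row:
det = -2·det([[2,-1],[4,4]]) - -2·det([[-4,-1],[0,4]]) + 4·det([[-4,2],[0,4]])
    = -2·(2·4 - -1·4) - -2·(-4·4 - -1·0) + 4·(-4·4 - 2·0)
    = -2·12 - -2·-16 + 4·-16
    = -24 + -32 + -64 = -120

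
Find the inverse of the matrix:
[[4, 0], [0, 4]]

For [[a,b],[c,d]], inverse = (1/det)·[[d,-b],[-c,a]]
det = (4)(4) - (0)(0) = 16 - 0 = 16
Inverse = (1/16)·[[4, 0], [0, 4]]
= [[1/4, 0], [0, 1/4]]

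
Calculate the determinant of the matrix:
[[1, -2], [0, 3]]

For a 2×2 matrix [[a, b], [c, d]], det = ad - bc
det = (1)(3) - (-2)(0) = 3 - 0 = 3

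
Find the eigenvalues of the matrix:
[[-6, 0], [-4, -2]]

Characteristic equation: det(A - λI) = 0
λ² - (trace)λ + (det) = 0
trace = -6 + -2 = -8, det = (-6)(-2) - (0)(-4) = 12
λ² - (-8)λ + (12) = 0
λ = (-8 ± √((-8)² - 4·(12))) / 2 = (-8 ± √16) / 2
Solving: λ = -6, -2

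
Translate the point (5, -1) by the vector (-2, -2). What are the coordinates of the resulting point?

Translation by (-2, -2) (homogeneous matrix [[1, 0, -2], [0, 1, -2], [0, 0, 1]]):
x' = 5 + -2 = 3
y' = -1 + -2 = -3
Result: (3, -3)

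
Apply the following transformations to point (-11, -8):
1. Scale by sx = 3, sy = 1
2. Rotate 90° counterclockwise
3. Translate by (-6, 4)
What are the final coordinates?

Step 1: Scale → (-33, -8)
Step 2: Rotate 90° → (8, -33)
Step 3: Translate → (2, -29)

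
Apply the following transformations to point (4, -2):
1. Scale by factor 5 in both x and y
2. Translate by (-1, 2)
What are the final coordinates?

Step 1: Scale (4, -2) by 5 → (20, -10)
Step 2: Translate by (-1, 2) → (19, -8)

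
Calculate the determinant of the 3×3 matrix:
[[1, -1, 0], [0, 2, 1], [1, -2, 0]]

Expansion along first row:
det = 1·det([[2,1],[-2,0]]) - -1·det([[0,1],[1,0]]) + 0·det([[0,2],[1,-2]])
    = 1·(2·0 - 1·-2) - -1·(0·0 - 1·1) + 0·(0·-2 - 2·1)
    = 1·2 - -1·-1 + 0·-2
    = 2 + -1 + 0 = 1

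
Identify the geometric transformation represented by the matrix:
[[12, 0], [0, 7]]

This matrix represents: non-uniform scaling by sx = 12, sy = 7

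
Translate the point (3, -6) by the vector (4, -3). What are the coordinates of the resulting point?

Translation by (4, -3) (homogeneous matrix [[1, 0, 4], [0, 1, -3], [0, 0, 1]]):
x' = 3 + 4 = 7
y' = -6 + -3 = -9
Result: (7, -9)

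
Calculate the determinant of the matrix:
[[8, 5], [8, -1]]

For a 2×2 matrix [[a, b], [c, d]], det = ad - bc
det = (8)(-1) - (5)(8) = -8 - 40 = -48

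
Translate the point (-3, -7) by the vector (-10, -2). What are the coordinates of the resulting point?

Translation by (-10, -2) (homogeneous matrix [[1, 0, -10], [0, 1, -2], [0, 0, 1]]):
x' = -3 + -10 = -13
y' = -7 + -2 = -9
Result: (-13, -9)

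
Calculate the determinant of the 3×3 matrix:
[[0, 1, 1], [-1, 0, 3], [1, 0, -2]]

Expansion along first row:
det = 0·det([[0,3],[0,-2]]) - 1·det([[-1,3],[1,-2]]) + 1·det([[-1,0],[1,0]])
    = 0·(0·-2 - 3·0) - 1·(-1·-2 - 3·1) + 1·(-1·0 - 0·1)
    = 0·0 - 1·-1 + 1·0
    = 0 + 1 + 0 = 1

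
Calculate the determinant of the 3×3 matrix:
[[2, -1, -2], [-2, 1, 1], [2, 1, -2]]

Expansion along first row:
det = 2·det([[1,1],[1,-2]]) - -1·det([[-2,1],[2,-2]]) + -2·det([[-2,1],[2,1]])
    = 2·(1·-2 - 1·1) - -1·(-2·-2 - 1·2) + -2·(-2·1 - 1·2)
    = 2·-3 - -1·2 + -2·-4
    = -6 + 2 + 8 = 4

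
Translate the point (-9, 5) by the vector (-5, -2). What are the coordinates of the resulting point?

Translation by (-5, -2) (homogeneous matrix [[1, 0, -5], [0, 1, -2], [0, 0, 1]]):
x' = -9 + -5 = -14
y' = 5 + -2 = 3
Result: (-14, 3)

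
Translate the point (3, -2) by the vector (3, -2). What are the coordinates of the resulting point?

Translation by (3, -2) (homogeneous matrix [[1, 0, 3], [0, 1, -2], [0, 0, 1]]):
x' = 3 + 3 = 6
y' = -2 + -2 = -4
Result: (6, -4)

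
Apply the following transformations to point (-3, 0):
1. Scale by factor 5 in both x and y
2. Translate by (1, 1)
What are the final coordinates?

Step 1: Scale (-3, 0) by 5 → (-15, 0)
Step 2: Translate by (1, 1) → (-14, 1)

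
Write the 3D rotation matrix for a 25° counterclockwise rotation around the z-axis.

Rotation matrix for counterclockwise 25° around z-axis:
cos(25°) = 0.9063, sin(25°) = 0.4226
Result: [[0.9063, -0.4226, 0], [0.4226, 0.9063, 0], [0, 0, 1]]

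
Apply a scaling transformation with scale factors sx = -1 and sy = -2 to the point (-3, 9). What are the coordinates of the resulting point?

Scaling matrix:
[[-1, 0], [0, -2]]
Result: (-3 × -1, 9 × -2) = (3, -18)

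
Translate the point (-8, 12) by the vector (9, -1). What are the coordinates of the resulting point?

Translation by (9, -1) (homogeneous matrix [[1, 0, 9], [0, 1, -1], [0, 0, 1]]):
x' = -8 + 9 = 1
y' = 12 + -1 = 11
Result: (1, 11)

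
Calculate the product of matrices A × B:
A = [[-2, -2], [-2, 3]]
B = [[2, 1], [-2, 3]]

Matrix multiplication:
C[0][0] = -2×2 + -2×-2 = 0
C[0][1] = -2×1 + -2×3 = -8
C[1][0] = -2×2 + 3×-2 = -10
C[1][1] = -2×1 + 3×3 = 7
Result: [[0, -8], [-10, 7]]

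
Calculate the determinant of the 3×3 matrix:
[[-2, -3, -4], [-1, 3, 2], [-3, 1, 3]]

Expansion along first row:
det = -2·det([[3,2],[1,3]]) - -3·det([[-1,2],[-3,3]]) + -4·det([[-1,3],[-3,1]])
    = -2·(3·3 - 2·1) - -3·(-1·3 - 2·-3) + -4·(-1·1 - 3·-3)
    = -2·7 - -3·3 + -4·8
    = -14 + 9 + -32 = -37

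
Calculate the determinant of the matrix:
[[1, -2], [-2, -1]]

For a 2×2 matrix [[a, b], [c, d]], det = ad - bc
det = (1)(-1) - (-2)(-2) = -1 - 4 = -5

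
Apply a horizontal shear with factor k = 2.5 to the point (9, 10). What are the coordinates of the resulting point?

Shear matrix for horizontal shear with factor k = 2.5:
[[1, 2.50], [0, 1]]
Result: (9, 10) → (34, 10)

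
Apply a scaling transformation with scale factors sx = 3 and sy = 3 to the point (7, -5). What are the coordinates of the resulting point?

Scaling matrix:
[[3, 0], [0, 3]]
Result: (7 × 3, -5 × 3) = (21, -15)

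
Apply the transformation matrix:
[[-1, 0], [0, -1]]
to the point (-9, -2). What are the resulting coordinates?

Matrix multiplication:
[[-1, 0], [0, -1]] × [-9, -2]ᵀ
= [(-1)(-9) + (0)(-2), (0)(-9) + (-1)(-2)]ᵀ
= [9, 2]ᵀ
Result: (9, 2)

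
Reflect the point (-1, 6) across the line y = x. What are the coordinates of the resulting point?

Reflection across line y = x: (-1, 6) → (6, -1)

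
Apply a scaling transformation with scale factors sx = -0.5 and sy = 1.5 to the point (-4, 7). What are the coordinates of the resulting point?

Scaling matrix:
[[-0.50, 0], [0, 1.50]]
Result: (-4 × -0.5, 7 × 1.5) = (2, 10.5)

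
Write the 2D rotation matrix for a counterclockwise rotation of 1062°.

Rotation matrix formula: [[cos θ, -sin θ], [sin θ, cos θ]]
For θ = 1062°:
cos(1062°) = 0.9511
sin(1062°) = -0.3090
Result: [[0.9511, 0.3090], [-0.3090, 0.9511]]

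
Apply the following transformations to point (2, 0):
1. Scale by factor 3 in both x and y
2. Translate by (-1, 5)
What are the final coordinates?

Step 1: Scale (2, 0) by 3 → (6, 0)
Step 2: Translate by (-1, 5) → (5, 5)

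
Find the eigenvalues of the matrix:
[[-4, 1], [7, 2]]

Characteristic equation: det(A - λI) = 0
λ² - (trace)λ + (det) = 0
trace = -4 + 2 = -2, det = (-4)(2) - (1)(7) = -15
λ² - (-2)λ + (-15) = 0
λ = (-2 ± √((-2)² - 4·(-15))) / 2 = (-2 ± √64) / 2
Solving: λ = -5, 3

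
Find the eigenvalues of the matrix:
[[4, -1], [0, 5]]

Characteristic equation: det(A - λI) = 0
λ² - (trace)λ + (det) = 0
trace = 4 + 5 = 9, det = (4)(5) - (-1)(0) = 20
λ² - (9)λ + (20) = 0
λ = (9 ± √((9)² - 4·(20))) / 2 = (9 ± √1) / 2
Solving: λ = 4, 5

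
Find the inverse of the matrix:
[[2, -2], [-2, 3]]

For [[a,b],[c,d]], inverse = (1/det)·[[d,-b],[-c,a]]
det = (2)(3) - (-2)(-2) = 6 - 4 = 2
Inverse = (1/2)·[[3, 2], [2, 2]]
= [[3/2, 1], [1, 1]]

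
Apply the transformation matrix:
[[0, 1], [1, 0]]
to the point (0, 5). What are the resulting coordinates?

Matrix multiplication:
[[0, 1], [1, 0]] × [0, 5]ᵀ
= [(0)(0) + (1)(5), (1)(0) + (0)(5)]ᵀ
= [5, 0]ᵀ
Result: (5, 0)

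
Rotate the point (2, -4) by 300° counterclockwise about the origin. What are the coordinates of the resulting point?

Rotation matrix for 300°: [[cos 300°, -sin 300°], [sin 300°, cos 300°]] ≈ [[0.500000, 0.866025], [-0.866025, 0.500000]]
[[0.500000, 0.866025], [-0.866025, 0.500000]] × [2, -4]ᵀ ≈ [-2.4641, -3.7321]ᵀ
Result: (-2.4641, -3.7321)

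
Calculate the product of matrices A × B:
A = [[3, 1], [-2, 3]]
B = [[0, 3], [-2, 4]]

Matrix multiplication:
C[0][0] = 3×0 + 1×-2 = -2
C[0][1] = 3×3 + 1×4 = 13
C[1][0] = -2×0 + 3×-2 = -6
C[1][1] = -2×3 + 3×4 = 6
Result: [[-2, 13], [-6, 6]]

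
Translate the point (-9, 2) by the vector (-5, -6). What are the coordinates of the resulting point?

Translation by (-5, -6) (homogeneous matrix [[1, 0, -5], [0, 1, -6], [0, 0, 1]]):
x' = -9 + -5 = -14
y' = 2 + -6 = -4
Result: (-14, -4)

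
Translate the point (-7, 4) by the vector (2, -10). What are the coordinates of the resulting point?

Translation by (2, -10) (homogeneous matrix [[1, 0, 2], [0, 1, -10], [0, 0, 1]]):
x' = -7 + 2 = -5
y' = 4 + -10 = -6
Result: (-5, -6)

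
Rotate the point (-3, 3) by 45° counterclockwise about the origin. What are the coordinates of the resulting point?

Rotation matrix for 45°: [[cos 45°, -sin 45°], [sin 45°, cos 45°]] ≈ [[0.707107, -0.707107], [0.707107, 0.707107]]
[[0.707107, -0.707107], [0.707107, 0.707107]] × [-3, 3]ᵀ ≈ [-4.2426, 0]ᵀ
Result: (-4.2426, 0)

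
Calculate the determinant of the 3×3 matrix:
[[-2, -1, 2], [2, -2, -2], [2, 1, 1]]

Expansion along first row:
det = -2·det([[-2,-2],[1,1]]) - -1·det([[2,-2],[2,1]]) + 2·det([[2,-2],[2,1]])
    = -2·(-2·1 - -2·1) - -1·(2·1 - -2·2) + 2·(2·1 - -2·2)
    = -2·0 - -1·6 + 2·6
    = 0 + 6 + 12 = 18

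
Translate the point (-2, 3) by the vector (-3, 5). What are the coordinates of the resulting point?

Translation by (-3, 5) (homogeneous matrix [[1, 0, -3], [0, 1, 5], [0, 0, 1]]):
x' = -2 + -3 = -5
y' = 3 + 5 = 8
Result: (-5, 8)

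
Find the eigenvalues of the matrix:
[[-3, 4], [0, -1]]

Characteristic equation: det(A - λI) = 0
λ² - (trace)λ + (det) = 0
trace = -3 + -1 = -4, det = (-3)(-1) - (4)(0) = 3
λ² - (-4)λ + (3) = 0
λ = (-4 ± √((-4)² - 4·(3))) / 2 = (-4 ± √4) / 2
Solving: λ = -3, -1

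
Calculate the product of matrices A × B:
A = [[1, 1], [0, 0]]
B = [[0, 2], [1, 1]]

Matrix multiplication:
C[0][0] = 1×0 + 1×1 = 1
C[0][1] = 1×2 + 1×1 = 3
C[1][0] = 0×0 + 0×1 = 0
C[1][1] = 0×2 + 0×1 = 0
Result: [[1, 3], [0, 0]]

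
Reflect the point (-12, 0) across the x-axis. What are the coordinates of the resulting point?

Reflection across x-axis: (-12, 0) → (-12, 0)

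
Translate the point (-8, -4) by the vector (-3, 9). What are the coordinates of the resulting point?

Translation by (-3, 9) (homogeneous matrix [[1, 0, -3], [0, 1, 9], [0, 0, 1]]):
x' = -8 + -3 = -11
y' = -4 + 9 = 5
Result: (-11, 5)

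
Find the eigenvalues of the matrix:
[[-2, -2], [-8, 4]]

Characteristic equation: det(A - λI) = 0
λ² - (trace)λ + (det) = 0
trace = -2 + 4 = 2, det = (-2)(4) - (-2)(-8) = -24
λ² - (2)λ + (-24) = 0
λ = (2 ± √((2)² - 4·(-24))) / 2 = (2 ± √100) / 2
Solving: λ = -4, 6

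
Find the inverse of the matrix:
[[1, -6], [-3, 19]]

For [[a,b],[c,d]], inverse = (1/det)·[[d,-b],[-c,a]]
det = (1)(19) - (-6)(-3) = 19 - 18 = 1
Inverse = [[19, 6], [3, 1]]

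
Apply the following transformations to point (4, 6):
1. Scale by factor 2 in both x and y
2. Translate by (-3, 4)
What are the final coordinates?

Step 1: Scale (4, 6) by 2 → (8, 12)
Step 2: Translate by (-3, 4) → (5, 16)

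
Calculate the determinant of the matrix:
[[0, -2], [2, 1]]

For a 2×2 matrix [[a, b], [c, d]], det = ad - bc
det = (0)(1) - (-2)(2) = 0 - -4 = 4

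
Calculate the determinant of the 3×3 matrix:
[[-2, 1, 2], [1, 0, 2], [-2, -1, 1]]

Expansion along first row:
det = -2·det([[0,2],[-1,1]]) - 1·det([[1,2],[-2,1]]) + 2·det([[1,0],[-2,-1]])
    = -2·(0·1 - 2·-1) - 1·(1·1 - 2·-2) + 2·(1·-1 - 0·-2)
    = -2·2 - 1·5 + 2·-1
    = -4 + -5 + -2 = -11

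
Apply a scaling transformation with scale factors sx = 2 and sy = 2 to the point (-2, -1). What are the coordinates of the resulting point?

Scaling matrix:
[[2, 0], [0, 2]]
Result: (-2 × 2, -1 × 2) = (-4, -2)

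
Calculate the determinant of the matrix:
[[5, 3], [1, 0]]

For a 2×2 matrix [[a, b], [c, d]], det = ad - bc
det = (5)(0) - (3)(1) = 0 - 3 = -3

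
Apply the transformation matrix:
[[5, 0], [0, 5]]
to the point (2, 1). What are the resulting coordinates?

Matrix multiplication:
[[5, 0], [0, 5]] × [2, 1]ᵀ
= [(5)(2) + (0)(1), (0)(2) + (5)(1)]ᵀ
= [10, 5]ᵀ
Result: (10, 5)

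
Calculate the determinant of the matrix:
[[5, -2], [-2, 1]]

For a 2×2 matrix [[a, b], [c, d]], det = ad - bc
det = (5)(1) - (-2)(-2) = 5 - 4 = 1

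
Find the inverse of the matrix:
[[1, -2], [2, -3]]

For [[a,b],[c,d]], inverse = (1/det)·[[d,-b],[-c,a]]
det = (1)(-3) - (-2)(2) = -3 - -4 = 1
Inverse = [[-3, 2], [-2, 1]]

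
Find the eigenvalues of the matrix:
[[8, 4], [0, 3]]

Characteristic equation: det(A - λI) = 0
λ² - (trace)λ + (det) = 0
trace = 8 + 3 = 11, det = (8)(3) - (4)(0) = 24
λ² - (11)λ + (24) = 0
λ = (11 ± √((11)² - 4·(24))) / 2 = (11 ± √25) / 2
Solving: λ = 3, 8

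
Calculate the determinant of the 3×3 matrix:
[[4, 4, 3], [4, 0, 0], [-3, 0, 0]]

Expansion along first row:
det = 4·det([[0,0],[0,0]]) - 4·det([[4,0],[-3,0]]) + 3·det([[4,0],[-3,0]])
    = 4·(0·0 - 0·0) - 4·(4·0 - 0·-3) + 3·(4·0 - 0·-3)
    = 4·0 - 4·0 + 3·0
    = 0 + 0 + 0 = 0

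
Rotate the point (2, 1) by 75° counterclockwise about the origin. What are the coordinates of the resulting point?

Rotation matrix for 75°: [[cos 75°, -sin 75°], [sin 75°, cos 75°]] ≈ [[0.258819, -0.965926], [0.965926, 0.258819]]
[[0.258819, -0.965926], [0.965926, 0.258819]] × [2, 1]ᵀ ≈ [-0.4483, 2.1907]ᵀ
Result: (-0.4483, 2.1907)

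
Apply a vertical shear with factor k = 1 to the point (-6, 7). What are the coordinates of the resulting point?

Shear matrix for vertical shear with factor k = 1:
[[1, 0], [1, 1]]
Result: (-6, 7) → (-6, 1)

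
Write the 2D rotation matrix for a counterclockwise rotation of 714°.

Rotation matrix formula: [[cos θ, -sin θ], [sin θ, cos θ]]
For θ = 714°:
cos(714°) = 0.9945
sin(714°) = -0.1045
Result: [[0.9945, 0.1045], [-0.1045, 0.9945]]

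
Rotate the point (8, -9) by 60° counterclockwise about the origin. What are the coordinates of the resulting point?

Rotation matrix for 60°: [[cos 60°, -sin 60°], [sin 60°, cos 60°]] ≈ [[0.500000, -0.866025], [0.866025, 0.500000]]
[[0.500000, -0.866025], [0.866025, 0.500000]] × [8, -9]ᵀ ≈ [11.7942, 2.4282]ᵀ
Result: (11.7942, 2.4282)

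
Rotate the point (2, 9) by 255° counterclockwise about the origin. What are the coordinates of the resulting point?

Rotation matrix for 255°: [[cos 255°, -sin 255°], [sin 255°, cos 255°]] ≈ [[-0.258819, 0.965926], [-0.965926, -0.258819]]
[[-0.258819, 0.965926], [-0.965926, -0.258819]] × [2, 9]ᵀ ≈ [8.1757, -4.2612]ᵀ
Result: (8.1757, -4.2612)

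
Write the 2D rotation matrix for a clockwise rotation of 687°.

Rotation matrix formula: [[cos θ, -sin θ], [sin θ, cos θ]]
A clockwise rotation by 687° is equivalent to a counterclockwise rotation by -687°.
For θ = -687°:
cos(-687°) = 0.8387
sin(-687°) = 0.5446
Result: [[0.8387, -0.5446], [0.5446, 0.8387]]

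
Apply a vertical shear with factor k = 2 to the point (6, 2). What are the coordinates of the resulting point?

Shear matrix for vertical shear with factor k = 2:
[[1, 0], [2, 1]]
Result: (6, 2) → (6, 14)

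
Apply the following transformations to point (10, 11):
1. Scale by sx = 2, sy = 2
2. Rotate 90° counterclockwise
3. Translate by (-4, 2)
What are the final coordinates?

Step 1: Scale → (20, 22)
Step 2: Rotate 90° → (-22, 20)
Step 3: Translate → (-26, 22)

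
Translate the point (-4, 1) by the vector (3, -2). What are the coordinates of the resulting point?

Translation by (3, -2) (homogeneous matrix [[1, 0, 3], [0, 1, -2], [0, 0, 1]]):
x' = -4 + 3 = -1
y' = 1 + -2 = -1
Result: (-1, -1)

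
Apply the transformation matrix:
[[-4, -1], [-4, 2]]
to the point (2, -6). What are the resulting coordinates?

Matrix multiplication:
[[-4, -1], [-4, 2]] × [2, -6]ᵀ
= [(-4)(2) + (-1)(-6), (-4)(2) + (2)(-6)]ᵀ
= [-2, -20]ᵀ
Result: (-2, -20)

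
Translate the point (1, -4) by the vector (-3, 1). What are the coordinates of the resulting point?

Translation by (-3, 1) (homogeneous matrix [[1, 0, -3], [0, 1, 1], [0, 0, 1]]):
x' = 1 + -3 = -2
y' = -4 + 1 = -3
Result: (-2, -3)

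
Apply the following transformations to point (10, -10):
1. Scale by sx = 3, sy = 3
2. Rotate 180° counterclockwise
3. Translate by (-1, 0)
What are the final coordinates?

Step 1: Scale → (30, -30)
Step 2: Rotate 180° → (-30, 30)
Step 3: Translate → (-31, 30)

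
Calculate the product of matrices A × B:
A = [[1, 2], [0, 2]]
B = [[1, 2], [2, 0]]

Matrix multiplication:
C[0][0] = 1×1 + 2×2 = 5
C[0][1] = 1×2 + 2×0 = 2
C[1][0] = 0×1 + 2×2 = 4
C[1][1] = 0×2 + 2×0 = 0
Result: [[5, 2], [4, 0]]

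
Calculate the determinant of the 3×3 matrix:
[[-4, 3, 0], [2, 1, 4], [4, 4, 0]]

Expansion along first row:
det = -4·det([[1,4],[4,0]]) - 3·det([[2,4],[4,0]]) + 0·det([[2,1],[4,4]])
    = -4·(1·0 - 4·4) - 3·(2·0 - 4·4) + 0·(2·4 - 1·4)
    = -4·-16 - 3·-16 + 0·4
    = 64 + 48 + 0 = 112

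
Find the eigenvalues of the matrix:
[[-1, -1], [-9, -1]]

Characteristic equation: det(A - λI) = 0
λ² - (trace)λ + (det) = 0
trace = -1 + -1 = -2, det = (-1)(-1) - (-1)(-9) = -8
λ² - (-2)λ + (-8) = 0
λ = (-2 ± √((-2)² - 4·(-8))) / 2 = (-2 ± √36) / 2
Solving: λ = -4, 2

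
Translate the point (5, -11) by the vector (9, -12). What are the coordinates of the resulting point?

Translation by (9, -12) (homogeneous matrix [[1, 0, 9], [0, 1, -12], [0, 0, 1]]):
x' = 5 + 9 = 14
y' = -11 + -12 = -23
Result: (14, -23)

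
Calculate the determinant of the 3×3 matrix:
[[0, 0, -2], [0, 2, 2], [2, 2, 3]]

Expansion along first row:
det = 0·det([[2,2],[2,3]]) - 0·det([[0,2],[2,3]]) + -2·det([[0,2],[2,2]])
    = 0·(2·3 - 2·2) - 0·(0·3 - 2·2) + -2·(0·2 - 2·2)
    = 0·2 - 0·-4 + -2·-4
    = 0 + 0 + 8 = 8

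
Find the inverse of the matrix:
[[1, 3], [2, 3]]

For [[a,b],[c,d]], inverse = (1/det)·[[d,-b],[-c,a]]
det = (1)(3) - (3)(2) = 3 - 6 = -3
Inverse = (1/-3)·[[3, -3], [-2, 1]]
= [[-1, 1], [2/3, -1/3]]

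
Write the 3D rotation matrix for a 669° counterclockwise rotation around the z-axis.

Rotation matrix for counterclockwise 669° around z-axis:
cos(669°) = 0.6293, sin(669°) = -0.7771
Result: [[0.6293, 0.7771, 0], [-0.7771, 0.6293, 0], [0, 0, 1]]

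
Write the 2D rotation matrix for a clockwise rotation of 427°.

Rotation matrix formula: [[cos θ, -sin θ], [sin θ, cos θ]]
A clockwise rotation by 427° is equivalent to a counterclockwise rotation by -427°.
For θ = -427°:
cos(-427°) = 0.3907
sin(-427°) = -0.9205
Result: [[0.3907, 0.9205], [-0.9205, 0.3907]]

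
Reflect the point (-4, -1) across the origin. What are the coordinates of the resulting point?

Reflection across origin: (-4, -1) → (4, 1)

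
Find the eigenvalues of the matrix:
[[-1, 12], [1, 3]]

Characteristic equation: det(A - λI) = 0
λ² - (trace)λ + (det) = 0
trace = -1 + 3 = 2, det = (-1)(3) - (12)(1) = -15
λ² - (2)λ + (-15) = 0
λ = (2 ± √((2)² - 4·(-15))) / 2 = (2 ± √64) / 2
Solving: λ = -3, 5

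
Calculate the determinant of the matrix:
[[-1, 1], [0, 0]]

For a 2×2 matrix [[a, b], [c, d]], det = ad - bc
det = (-1)(0) - (1)(0) = 0 - 0 = 0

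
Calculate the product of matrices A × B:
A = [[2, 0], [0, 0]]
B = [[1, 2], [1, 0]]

Matrix multiplication:
C[0][0] = 2×1 + 0×1 = 2
C[0][1] = 2×2 + 0×0 = 4
C[1][0] = 0×1 + 0×1 = 0
C[1][1] = 0×2 + 0×0 = 0
Result: [[2, 4], [0, 0]]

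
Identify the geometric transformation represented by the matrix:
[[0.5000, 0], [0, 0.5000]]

This matrix represents: uniform scaling by factor 0.5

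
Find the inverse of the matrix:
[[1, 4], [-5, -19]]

For [[a,b],[c,d]], inverse = (1/det)·[[d,-b],[-c,a]]
det = (1)(-19) - (4)(-5) = -19 - -20 = 1
Inverse = [[-19, -4], [5, 1]]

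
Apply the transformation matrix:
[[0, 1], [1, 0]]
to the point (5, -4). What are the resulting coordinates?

Matrix multiplication:
[[0, 1], [1, 0]] × [5, -4]ᵀ
= [(0)(5) + (1)(-4), (1)(5) + (0)(-4)]ᵀ
= [-4, 5]ᵀ
Result: (-4, 5)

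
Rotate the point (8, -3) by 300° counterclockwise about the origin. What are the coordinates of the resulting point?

Rotation matrix for 300°: [[cos 300°, -sin 300°], [sin 300°, cos 300°]] ≈ [[0.500000, 0.866025], [-0.866025, 0.500000]]
[[0.500000, 0.866025], [-0.866025, 0.500000]] × [8, -3]ᵀ ≈ [1.4019, -8.4282]ᵀ
Result: (1.4019, -8.4282)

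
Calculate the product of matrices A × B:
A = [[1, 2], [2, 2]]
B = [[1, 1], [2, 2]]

Matrix multiplication:
C[0][0] = 1×1 + 2×2 = 5
C[0][1] = 1×1 + 2×2 = 5
C[1][0] = 2×1 + 2×2 = 6
C[1][1] = 2×1 + 2×2 = 6
Result: [[5, 5], [6, 6]]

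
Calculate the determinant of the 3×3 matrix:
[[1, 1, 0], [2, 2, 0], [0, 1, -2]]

Expansion along first row:
det = 1·det([[2,0],[1,-2]]) - 1·det([[2,0],[0,-2]]) + 0·det([[2,2],[0,1]])
    = 1·(2·-2 - 0·1) - 1·(2·-2 - 0·0) + 0·(2·1 - 2·0)
    = 1·-4 - 1·-4 + 0·2
    = -4 + 4 + 0 = 0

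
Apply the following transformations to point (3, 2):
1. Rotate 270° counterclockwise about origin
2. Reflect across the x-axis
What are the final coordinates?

Step 1: Rotate 270° → (2, -3)
Step 2: Reflect across x-axis → (2, 3)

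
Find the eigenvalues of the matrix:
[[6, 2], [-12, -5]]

Characteristic equation: det(A - λI) = 0
λ² - (trace)λ + (det) = 0
trace = 6 + -5 = 1, det = (6)(-5) - (2)(-12) = -6
λ² - (1)λ + (-6) = 0
λ = (1 ± √((1)² - 4·(-6))) / 2 = (1 ± √25) / 2
Solving: λ = -2, 3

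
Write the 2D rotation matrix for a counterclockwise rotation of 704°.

Rotation matrix formula: [[cos θ, -sin θ], [sin θ, cos θ]]
For θ = 704°:
cos(704°) = 0.9613
sin(704°) = -0.2756
Result: [[0.9613, 0.2756], [-0.2756, 0.9613]]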